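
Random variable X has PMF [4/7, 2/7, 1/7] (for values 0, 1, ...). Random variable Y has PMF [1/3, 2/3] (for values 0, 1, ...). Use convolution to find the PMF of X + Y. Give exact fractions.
P(X+Y=k) = Σ_i P(X=i)·P(Y=k-i) — a convolution of [4/7, 2/7, 1/7] and [1/3, 2/3]. P(X+Y=0) = (4/7)×(1/3) = 4/21; P(X+Y=1) = (4/7)×(2/3) + (2/7)×(1/3) = 8/21 + 2/21 = 10/21; P(X+Y=2) = (2/7)×(2/3) + (1/7)×(1/3) = 4/21 + 1/21 = 5/21; P(X+Y=3) = (1/7)×(2/3) = 2/21. PMF: [4/21, 10/21, 5/21, 2/21] (sums to 1 ✓)

[4/21, 10/21, 5/21, 2/21]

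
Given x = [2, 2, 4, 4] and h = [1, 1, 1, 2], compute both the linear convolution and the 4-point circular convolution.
Linear: y_lin[0] = 2×1 = 2; y_lin[1] = 2×1 + 2×1 = 4; y_lin[2] = 2×1 + 2×1 + 4×1 = 8; y_lin[3] = 2×2 + 2×1 + 4×1 + 4×1 = 14; y_lin[4] = 2×2 + 4×1 + 4×1 = 12; y_lin[5] = 4×2 + 4×1 = 12; y_lin[6] = 4×2 = 8 → [2, 4, 8, 14, 12, 12, 8]. Circular (length 4): y[0] = 2×1 + 2×2 + 4×1 + 4×1 = 14; y[1] = 2×1 + 2×1 + 4×2 + 4×1 = 16; y[2] = 2×1 + 2×1 + 4×1 + 4×2 = 16; y[3] = 2×2 + 2×1 + 4×1 + 4×1 = 14 → [14, 16, 16, 14]

Linear: [2, 4, 8, 14, 12, 12, 8], Circular: [14, 16, 16, 14]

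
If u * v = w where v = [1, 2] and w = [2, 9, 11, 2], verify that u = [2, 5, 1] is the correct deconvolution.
Forward-compute [2, 5, 1] * [1, 2]: w[0] = 2×1 = 2; w[1] = 2×2 + 5×1 = 9; w[2] = 5×2 + 1×1 = 11; w[3] = 1×2 = 2 → [2, 9, 11, 2]. Matches given w = [2, 9, 11, 2], so verified.

Verified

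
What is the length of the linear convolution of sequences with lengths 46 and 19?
Linear/full convolution length: m + n - 1 = 46 + 19 - 1 = 64

64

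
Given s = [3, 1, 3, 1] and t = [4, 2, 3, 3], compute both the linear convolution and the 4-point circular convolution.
Linear: y_lin[0] = 3×4 = 12; y_lin[1] = 3×2 + 1×4 = 10; y_lin[2] = 3×3 + 1×2 + 3×4 = 23; y_lin[3] = 3×3 + 1×3 + 3×2 + 1×4 = 22; y_lin[4] = 1×3 + 3×3 + 1×2 = 14; y_lin[5] = 3×3 + 1×3 = 12; y_lin[6] = 1×3 = 3 → [12, 10, 23, 22, 14, 12, 3]. Circular (length 4): y[0] = 3×4 + 1×3 + 3×3 + 1×2 = 26; y[1] = 3×2 + 1×4 + 3×3 + 1×3 = 22; y[2] = 3×3 + 1×2 + 3×4 + 1×3 = 26; y[3] = 3×3 + 1×3 + 3×2 + 1×4 = 22 → [26, 22, 26, 22]

Linear: [12, 10, 23, 22, 14, 12, 3], Circular: [26, 22, 26, 22]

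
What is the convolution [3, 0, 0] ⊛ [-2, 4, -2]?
y[0] = 3×-2 = -6; y[1] = 3×4 + 0×-2 = 12; y[2] = 3×-2 + 0×4 + 0×-2 = -6; y[3] = 0×-2 + 0×4 = 0; y[4] = 0×-2 = 0

[-6, 12, -6, 0, 0]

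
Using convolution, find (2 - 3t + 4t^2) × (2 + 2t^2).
Ascending coefficients: a = [2, -3, 4], b = [2, 0, 2]. c[0] = 2×2 = 4; c[1] = 2×0 + -3×2 = -6; c[2] = 2×2 + -3×0 + 4×2 = 12; c[3] = -3×2 + 4×0 = -6; c[4] = 4×2 = 8. Result coefficients: [4, -6, 12, -6, 8] → 4 - 6t + 12t^2 - 6t^3 + 8t^4

4 - 6t + 12t^2 - 6t^3 + 8t^4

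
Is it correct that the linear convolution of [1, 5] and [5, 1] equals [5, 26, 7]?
Recompute linear convolution of [1, 5] and [5, 1]: y[0] = 1×5 = 5; y[1] = 1×1 + 5×5 = 26; y[2] = 5×1 = 5 → [5, 26, 5]. Compare to given [5, 26, 7]: they differ at index 2: given 7, correct 5, so answer: No

No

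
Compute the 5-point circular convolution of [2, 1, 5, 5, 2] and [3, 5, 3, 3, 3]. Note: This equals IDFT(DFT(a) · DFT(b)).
Either evaluate y[k] = Σ_j a[j]·b[(k-j) mod 5] directly, or use IDFT(DFT(a) · DFT(b)). y[0] = 2×3 + 1×3 + 5×3 + 5×3 + 2×5 = 49; y[1] = 2×5 + 1×3 + 5×3 + 5×3 + 2×3 = 49; y[2] = 2×3 + 1×5 + 5×3 + 5×3 + 2×3 = 47; y[3] = 2×3 + 1×3 + 5×5 + 5×3 + 2×3 = 55; y[4] = 2×3 + 1×3 + 5×3 + 5×5 + 2×3 = 55. Result: [49, 49, 47, 55, 55]

[49, 49, 47, 55, 55]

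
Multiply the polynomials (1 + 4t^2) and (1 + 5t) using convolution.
Ascending coefficients: a = [1, 0, 4], b = [1, 5]. c[0] = 1×1 = 1; c[1] = 1×5 + 0×1 = 5; c[2] = 0×5 + 4×1 = 4; c[3] = 4×5 = 20. Result coefficients: [1, 5, 4, 20] → 1 + 5t + 4t^2 + 20t^3

1 + 5t + 4t^2 + 20t^3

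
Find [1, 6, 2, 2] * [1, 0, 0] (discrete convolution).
y[0] = 1×1 = 1; y[1] = 1×0 + 6×1 = 6; y[2] = 1×0 + 6×0 + 2×1 = 2; y[3] = 6×0 + 2×0 + 2×1 = 2; y[4] = 2×0 + 2×0 = 0; y[5] = 2×0 = 0

[1, 6, 2, 2, 0, 0]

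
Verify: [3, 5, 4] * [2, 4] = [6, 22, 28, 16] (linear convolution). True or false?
Recompute linear convolution of [3, 5, 4] and [2, 4]: y[0] = 3×2 = 6; y[1] = 3×4 + 5×2 = 22; y[2] = 5×4 + 4×2 = 28; y[3] = 4×4 = 16 → [6, 22, 28, 16]. Given [6, 22, 28, 16] matches, so answer: Yes

Yes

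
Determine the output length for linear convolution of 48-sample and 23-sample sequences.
Linear/full convolution length: m + n - 1 = 48 + 23 - 1 = 70

70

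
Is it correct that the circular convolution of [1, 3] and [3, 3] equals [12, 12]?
Recompute circular convolution of [1, 3] and [3, 3]: y[0] = 1×3 + 3×3 = 12; y[1] = 1×3 + 3×3 = 12 → [12, 12]. Given [12, 12] matches, so answer: Yes

Yes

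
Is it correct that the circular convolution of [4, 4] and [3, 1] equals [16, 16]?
Recompute circular convolution of [4, 4] and [3, 1]: y[0] = 4×3 + 4×1 = 16; y[1] = 4×1 + 4×3 = 16 → [16, 16]. Given [16, 16] matches, so answer: Yes

Yes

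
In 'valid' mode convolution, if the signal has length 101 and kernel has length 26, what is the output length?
'Valid' mode counts only positions where the kernel fully overlaps the signal: m - n + 1 = 101 - 26 + 1 = 76

76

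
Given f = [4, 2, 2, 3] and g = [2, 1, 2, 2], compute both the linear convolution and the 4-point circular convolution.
Linear: y_lin[0] = 4×2 = 8; y_lin[1] = 4×1 + 2×2 = 8; y_lin[2] = 4×2 + 2×1 + 2×2 = 14; y_lin[3] = 4×2 + 2×2 + 2×1 + 3×2 = 20; y_lin[4] = 2×2 + 2×2 + 3×1 = 11; y_lin[5] = 2×2 + 3×2 = 10; y_lin[6] = 3×2 = 6 → [8, 8, 14, 20, 11, 10, 6]. Circular (length 4): y[0] = 4×2 + 2×2 + 2×2 + 3×1 = 19; y[1] = 4×1 + 2×2 + 2×2 + 3×2 = 18; y[2] = 4×2 + 2×1 + 2×2 + 3×2 = 20; y[3] = 4×2 + 2×2 + 2×1 + 3×2 = 20 → [19, 18, 20, 20]

Linear: [8, 8, 14, 20, 11, 10, 6], Circular: [19, 18, 20, 20]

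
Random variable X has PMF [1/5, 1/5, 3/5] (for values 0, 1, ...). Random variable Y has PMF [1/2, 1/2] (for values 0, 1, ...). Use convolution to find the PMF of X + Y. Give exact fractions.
P(X+Y=k) = Σ_i P(X=i)·P(Y=k-i) — a convolution of [1/5, 1/5, 3/5] and [1/2, 1/2]. P(X+Y=0) = (1/5)×(1/2) = 1/10; P(X+Y=1) = (1/5)×(1/2) + (1/5)×(1/2) = 1/10 + 1/10 = 1/5; P(X+Y=2) = (1/5)×(1/2) + (3/5)×(1/2) = 1/10 + 3/10 = 2/5; P(X+Y=3) = (3/5)×(1/2) = 3/10. PMF: [1/10, 1/5, 2/5, 3/10] (sums to 1 ✓)

[1/10, 1/5, 2/5, 3/10]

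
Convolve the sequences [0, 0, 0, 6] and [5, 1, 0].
y[0] = 0×5 = 0; y[1] = 0×1 + 0×5 = 0; y[2] = 0×0 + 0×1 + 0×5 = 0; y[3] = 0×0 + 0×1 + 6×5 = 30; y[4] = 0×0 + 6×1 = 6; y[5] = 6×0 = 0

[0, 0, 0, 30, 6, 0]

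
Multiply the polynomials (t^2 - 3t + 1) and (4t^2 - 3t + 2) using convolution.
Ascending coefficients: a = [1, -3, 1], b = [2, -3, 4]. c[0] = 1×2 = 2; c[1] = 1×-3 + -3×2 = -9; c[2] = 1×4 + -3×-3 + 1×2 = 15; c[3] = -3×4 + 1×-3 = -15; c[4] = 1×4 = 4. Result coefficients: [2, -9, 15, -15, 4] → 4t^4 - 15t^3 + 15t^2 - 9t + 2

4t^4 - 15t^3 + 15t^2 - 9t + 2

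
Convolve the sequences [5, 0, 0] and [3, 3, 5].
y[0] = 5×3 = 15; y[1] = 5×3 + 0×3 = 15; y[2] = 5×5 + 0×3 + 0×3 = 25; y[3] = 0×5 + 0×3 = 0; y[4] = 0×5 = 0

[15, 15, 25, 0, 0]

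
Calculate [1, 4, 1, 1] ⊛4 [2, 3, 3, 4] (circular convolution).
Use y[k] = Σ_j u[j]·v[(k-j) mod 4]. y[0] = 1×2 + 4×4 + 1×3 + 1×3 = 24; y[1] = 1×3 + 4×2 + 1×4 + 1×3 = 18; y[2] = 1×3 + 4×3 + 1×2 + 1×4 = 21; y[3] = 1×4 + 4×3 + 1×3 + 1×2 = 21. Result: [24, 18, 21, 21]

[24, 18, 21, 21]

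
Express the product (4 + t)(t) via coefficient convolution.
Ascending coefficients: a = [4, 1], b = [0, 1]. c[0] = 4×0 = 0; c[1] = 4×1 + 1×0 = 4; c[2] = 1×1 = 1. Result coefficients: [0, 4, 1] → 4t + t^2

4t + t^2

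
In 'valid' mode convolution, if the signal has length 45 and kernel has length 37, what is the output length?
'Valid' mode counts only positions where the kernel fully overlaps the signal: m - n + 1 = 45 - 37 + 1 = 9

9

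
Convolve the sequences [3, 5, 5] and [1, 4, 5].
y[0] = 3×1 = 3; y[1] = 3×4 + 5×1 = 17; y[2] = 3×5 + 5×4 + 5×1 = 40; y[3] = 5×5 + 5×4 = 45; y[4] = 5×5 = 25

[3, 17, 40, 45, 25]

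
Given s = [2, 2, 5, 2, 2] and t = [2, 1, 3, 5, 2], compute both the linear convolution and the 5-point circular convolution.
Linear: y_lin[0] = 2×2 = 4; y_lin[1] = 2×1 + 2×2 = 6; y_lin[2] = 2×3 + 2×1 + 5×2 = 18; y_lin[3] = 2×5 + 2×3 + 5×1 + 2×2 = 25; y_lin[4] = 2×2 + 2×5 + 5×3 + 2×1 + 2×2 = 35; y_lin[5] = 2×2 + 5×5 + 2×3 + 2×1 = 37; y_lin[6] = 5×2 + 2×5 + 2×3 = 26; y_lin[7] = 2×2 + 2×5 = 14; y_lin[8] = 2×2 = 4 → [4, 6, 18, 25, 35, 37, 26, 14, 4]. Circular (length 5): y[0] = 2×2 + 2×2 + 5×5 + 2×3 + 2×1 = 41; y[1] = 2×1 + 2×2 + 5×2 + 2×5 + 2×3 = 32; y[2] = 2×3 + 2×1 + 5×2 + 2×2 + 2×5 = 32; y[3] = 2×5 + 2×3 + 5×1 + 2×2 + 2×2 = 29; y[4] = 2×2 + 2×5 + 5×3 + 2×1 + 2×2 = 35 → [41, 32, 32, 29, 35]

Linear: [4, 6, 18, 25, 35, 37, 26, 14, 4], Circular: [41, 32, 32, 29, 35]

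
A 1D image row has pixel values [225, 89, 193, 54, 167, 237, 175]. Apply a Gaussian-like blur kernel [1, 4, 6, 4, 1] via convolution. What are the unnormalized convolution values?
Convolve image row [225, 89, 193, 54, 167, 237, 175] with kernel [1, 4, 6, 4, 1]: y[0] = 225×1 = 225; y[1] = 225×4 + 89×1 = 989; y[2] = 225×6 + 89×4 + 193×1 = 1899; y[3] = 225×4 + 89×6 + 193×4 + 54×1 = 2260; y[4] = 225×1 + 89×4 + 193×6 + 54×4 + 167×1 = 2122; y[5] = 89×1 + 193×4 + 54×6 + 167×4 + 237×1 = 2090; y[6] = 193×1 + 54×4 + 167×6 + 237×4 + 175×1 = 2534; y[7] = 54×1 + 167×4 + 237×6 + 175×4 = 2844; y[8] = 167×1 + 237×4 + 175×6 = 2165; y[9] = 237×1 + 175×4 = 937; y[10] = 175×1 = 175 → [225, 989, 1899, 2260, 2122, 2090, 2534, 2844, 2165, 937, 175]. Normalization factor = sum(kernel) = 16.

[225, 989, 1899, 2260, 2122, 2090, 2534, 2844, 2165, 937, 175]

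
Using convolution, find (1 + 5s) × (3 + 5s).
Ascending coefficients: a = [1, 5], b = [3, 5]. c[0] = 1×3 = 3; c[1] = 1×5 + 5×3 = 20; c[2] = 5×5 = 25. Result coefficients: [3, 20, 25] → 3 + 20s + 25s^2

3 + 20s + 25s^2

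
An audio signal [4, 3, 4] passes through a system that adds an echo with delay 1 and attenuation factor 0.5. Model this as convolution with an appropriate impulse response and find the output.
Direct-path + delayed-attenuated-path model → impulse response h = [1, 0.5] (1 at lag 0, 0.5 at lag 1). Output y[n] = x[n] + 0.5·x[n - 1] (with x[n] = 0 outside 0..2): y[0] = 4 + 0.5×0 = 4; y[1] = 3 + 0.5×4 = 5.0; y[2] = 4 + 0.5×3 = 5.5; y[3] = 0 + 0.5×4 = 2.0. So y = [4, 5.0, 5.5, 2.0]

[4, 5.0, 5.5, 2.0]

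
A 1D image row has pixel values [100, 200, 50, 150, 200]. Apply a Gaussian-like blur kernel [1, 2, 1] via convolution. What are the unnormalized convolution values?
Convolve image row [100, 200, 50, 150, 200] with kernel [1, 2, 1]: y[0] = 100×1 = 100; y[1] = 100×2 + 200×1 = 400; y[2] = 100×1 + 200×2 + 50×1 = 550; y[3] = 200×1 + 50×2 + 150×1 = 450; y[4] = 50×1 + 150×2 + 200×1 = 550; y[5] = 150×1 + 200×2 = 550; y[6] = 200×1 = 200 → [100, 400, 550, 450, 550, 550, 200]. Normalization factor = sum(kernel) = 4.

[100, 400, 550, 450, 550, 550, 200]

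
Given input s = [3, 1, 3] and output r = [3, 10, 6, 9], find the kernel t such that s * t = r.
Output length 4 = len(s) + len(t) - 1 ⇒ len(t) = 2. Solve t forward using t[k] = (r[k] - Σ_{i≥1} s[i]·t[k-i]) / s[0]: t[0] = r[0] / s[0] = 3 / 3 = 1; t[1] = (r[1] - 1×1) / s[0] = (10 - 1×1) / 3 = 3. So t = [1, 3]. Forward-check [3, 1, 3] * [1, 3]: r[0] = 3×1 = 3; r[1] = 3×3 + 1×1 = 10; r[2] = 1×3 + 3×1 = 6; r[3] = 3×3 = 9 → [3, 10, 6, 9] ✓

[1, 3]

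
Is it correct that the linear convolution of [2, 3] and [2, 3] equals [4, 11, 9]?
Recompute linear convolution of [2, 3] and [2, 3]: y[0] = 2×2 = 4; y[1] = 2×3 + 3×2 = 12; y[2] = 3×3 = 9 → [4, 12, 9]. Compare to given [4, 11, 9]: they differ at index 1: given 11, correct 12, so answer: No

No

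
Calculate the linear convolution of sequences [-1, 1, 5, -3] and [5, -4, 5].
y[0] = -1×5 = -5; y[1] = -1×-4 + 1×5 = 9; y[2] = -1×5 + 1×-4 + 5×5 = 16; y[3] = 1×5 + 5×-4 + -3×5 = -30; y[4] = 5×5 + -3×-4 = 37; y[5] = -3×5 = -15

[-5, 9, 16, -30, 37, -15]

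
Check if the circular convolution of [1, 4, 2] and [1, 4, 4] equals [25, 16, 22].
Recompute circular convolution of [1, 4, 2] and [1, 4, 4]: y[0] = 1×1 + 4×4 + 2×4 = 25; y[1] = 1×4 + 4×1 + 2×4 = 16; y[2] = 1×4 + 4×4 + 2×1 = 22 → [25, 16, 22]. Given [25, 16, 22] matches, so answer: Yes

Yes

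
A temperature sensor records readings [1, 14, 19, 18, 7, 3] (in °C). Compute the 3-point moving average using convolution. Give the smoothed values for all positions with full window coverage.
3-point moving average kernel = [1, 1, 1]. Apply in 'valid' mode (full window coverage): avg[0] = (1 + 14 + 19) / 3 = 11.33; avg[1] = (14 + 19 + 18) / 3 = 17.0; avg[2] = (19 + 18 + 7) / 3 = 14.67; avg[3] = (18 + 7 + 3) / 3 = 9.33. Smoothed values: [11.33, 17.0, 14.67, 9.33]

[11.33, 17.0, 14.67, 9.33]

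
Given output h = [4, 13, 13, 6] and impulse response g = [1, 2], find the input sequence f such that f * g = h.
Deconvolve h=[4, 13, 13, 6] by g=[1, 2]. Since g[0]=1, solve forward: f[0] = h[0] / 1 = 4; f[1] = (h[1] - 4×2) / 1 = 5; f[2] = (h[2] - 5×2) / 1 = 3. So f = [4, 5, 3]. Check by forward convolution: h[0] = 4×1 = 4; h[1] = 4×2 + 5×1 = 13; h[2] = 5×2 + 3×1 = 13; h[3] = 3×2 = 6

[4, 5, 3]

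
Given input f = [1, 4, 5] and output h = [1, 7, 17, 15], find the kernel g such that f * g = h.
Output length 4 = len(f) + len(g) - 1 ⇒ len(g) = 2. Solve g forward using g[k] = (h[k] - Σ_{i≥1} f[i]·g[k-i]) / f[0]: g[0] = h[0] / f[0] = 1 / 1 = 1; g[1] = (h[1] - 4×1) / f[0] = (7 - 4×1) / 1 = 3. So g = [1, 3]. Forward-check [1, 4, 5] * [1, 3]: h[0] = 1×1 = 1; h[1] = 1×3 + 4×1 = 7; h[2] = 4×3 + 5×1 = 17; h[3] = 5×3 = 15 → [1, 7, 17, 15] ✓

[1, 3]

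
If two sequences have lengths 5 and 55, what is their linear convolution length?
Linear/full convolution length: m + n - 1 = 5 + 55 - 1 = 59

59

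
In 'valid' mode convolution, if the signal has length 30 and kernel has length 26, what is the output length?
'Valid' mode counts only positions where the kernel fully overlaps the signal: m - n + 1 = 30 - 26 + 1 = 5

5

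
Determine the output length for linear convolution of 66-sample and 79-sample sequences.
Linear/full convolution length: m + n - 1 = 66 + 79 - 1 = 144

144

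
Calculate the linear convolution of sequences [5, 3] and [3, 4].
y[0] = 5×3 = 15; y[1] = 5×4 + 3×3 = 29; y[2] = 3×4 = 12

[15, 29, 12]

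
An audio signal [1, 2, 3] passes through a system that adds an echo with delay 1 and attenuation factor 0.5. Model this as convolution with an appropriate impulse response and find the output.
Direct-path + delayed-attenuated-path model → impulse response h = [1, 0.5] (1 at lag 0, 0.5 at lag 1). Output y[n] = x[n] + 0.5·x[n - 1] (with x[n] = 0 outside 0..2): y[0] = 1 + 0.5×0 = 1; y[1] = 2 + 0.5×1 = 2.5; y[2] = 3 + 0.5×2 = 4.0; y[3] = 0 + 0.5×3 = 1.5. So y = [1, 2.5, 4.0, 1.5]

[1, 2.5, 4.0, 1.5]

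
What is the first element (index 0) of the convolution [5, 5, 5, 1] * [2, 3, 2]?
Use y[k] = Σ_i a[i]·b[k-i] at k=0. y[0] = 5×2 = 10

10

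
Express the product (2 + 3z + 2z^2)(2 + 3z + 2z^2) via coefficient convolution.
Ascending coefficients: a = [2, 3, 2], b = [2, 3, 2]. c[0] = 2×2 = 4; c[1] = 2×3 + 3×2 = 12; c[2] = 2×2 + 3×3 + 2×2 = 17; c[3] = 3×2 + 2×3 = 12; c[4] = 2×2 = 4. Result coefficients: [4, 12, 17, 12, 4] → 4 + 12z + 17z^2 + 12z^3 + 4z^4

4 + 12z + 17z^2 + 12z^3 + 4z^4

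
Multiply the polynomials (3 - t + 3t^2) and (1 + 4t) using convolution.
Ascending coefficients: a = [3, -1, 3], b = [1, 4]. c[0] = 3×1 = 3; c[1] = 3×4 + -1×1 = 11; c[2] = -1×4 + 3×1 = -1; c[3] = 3×4 = 12. Result coefficients: [3, 11, -1, 12] → 3 + 11t - t^2 + 12t^3

3 + 11t - t^2 + 12t^3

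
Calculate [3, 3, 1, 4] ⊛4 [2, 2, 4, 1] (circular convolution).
Use y[k] = Σ_j f[j]·g[(k-j) mod 4]. y[0] = 3×2 + 3×1 + 1×4 + 4×2 = 21; y[1] = 3×2 + 3×2 + 1×1 + 4×4 = 29; y[2] = 3×4 + 3×2 + 1×2 + 4×1 = 24; y[3] = 3×1 + 3×4 + 1×2 + 4×2 = 25. Result: [21, 29, 24, 25]

[21, 29, 24, 25]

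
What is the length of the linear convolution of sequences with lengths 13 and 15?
Linear/full convolution length: m + n - 1 = 13 + 15 - 1 = 27

27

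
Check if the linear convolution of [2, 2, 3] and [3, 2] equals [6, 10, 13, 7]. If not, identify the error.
Recompute linear convolution of [2, 2, 3] and [3, 2]: y[0] = 2×3 = 6; y[1] = 2×2 + 2×3 = 10; y[2] = 2×2 + 3×3 = 13; y[3] = 3×2 = 6 → [6, 10, 13, 6]. Compare to given [6, 10, 13, 7]: they differ at index 3: given 7, correct 6, so answer: No

No. Error at index 3: given 7, correct 6.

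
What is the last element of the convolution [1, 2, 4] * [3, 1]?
Use y[k] = Σ_i a[i]·b[k-i] at k=3. y[3] = 4×1 = 4

4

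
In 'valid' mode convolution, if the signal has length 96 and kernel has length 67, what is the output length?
'Valid' mode counts only positions where the kernel fully overlaps the signal: m - n + 1 = 96 - 67 + 1 = 30

30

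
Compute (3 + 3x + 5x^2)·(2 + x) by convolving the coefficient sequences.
Ascending coefficients: a = [3, 3, 5], b = [2, 1]. c[0] = 3×2 = 6; c[1] = 3×1 + 3×2 = 9; c[2] = 3×1 + 5×2 = 13; c[3] = 5×1 = 5. Result coefficients: [6, 9, 13, 5] → 6 + 9x + 13x^2 + 5x^3

6 + 9x + 13x^2 + 5x^3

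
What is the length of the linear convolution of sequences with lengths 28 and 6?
Linear/full convolution length: m + n - 1 = 28 + 6 - 1 = 33

33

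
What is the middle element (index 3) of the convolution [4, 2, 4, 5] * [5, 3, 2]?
Use y[k] = Σ_i a[i]·b[k-i] at k=3. y[3] = 2×2 + 4×3 + 5×5 = 41

41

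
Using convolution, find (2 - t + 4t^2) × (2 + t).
Ascending coefficients: a = [2, -1, 4], b = [2, 1]. c[0] = 2×2 = 4; c[1] = 2×1 + -1×2 = 0; c[2] = -1×1 + 4×2 = 7; c[3] = 4×1 = 4. Result coefficients: [4, 0, 7, 4] → 4 + 7t^2 + 4t^3

4 + 7t^2 + 4t^3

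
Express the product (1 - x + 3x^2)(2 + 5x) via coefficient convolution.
Ascending coefficients: a = [1, -1, 3], b = [2, 5]. c[0] = 1×2 = 2; c[1] = 1×5 + -1×2 = 3; c[2] = -1×5 + 3×2 = 1; c[3] = 3×5 = 15. Result coefficients: [2, 3, 1, 15] → 2 + 3x + x^2 + 15x^3

2 + 3x + x^2 + 15x^3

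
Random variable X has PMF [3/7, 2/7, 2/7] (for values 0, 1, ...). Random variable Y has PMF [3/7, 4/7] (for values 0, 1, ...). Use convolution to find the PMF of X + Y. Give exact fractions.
P(X+Y=k) = Σ_i P(X=i)·P(Y=k-i) — a convolution of [3/7, 2/7, 2/7] and [3/7, 4/7]. P(X+Y=0) = (3/7)×(3/7) = 9/49; P(X+Y=1) = (3/7)×(4/7) + (2/7)×(3/7) = 12/49 + 6/49 = 18/49; P(X+Y=2) = (2/7)×(4/7) + (2/7)×(3/7) = 8/49 + 6/49 = 2/7; P(X+Y=3) = (2/7)×(4/7) = 8/49. PMF: [9/49, 18/49, 2/7, 8/49] (sums to 1 ✓)

[9/49, 18/49, 2/7, 8/49]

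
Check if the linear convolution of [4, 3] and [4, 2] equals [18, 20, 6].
Recompute linear convolution of [4, 3] and [4, 2]: y[0] = 4×4 = 16; y[1] = 4×2 + 3×4 = 20; y[2] = 3×2 = 6 → [16, 20, 6]. Compare to given [18, 20, 6]: they differ at index 0: given 18, correct 16, so answer: No

No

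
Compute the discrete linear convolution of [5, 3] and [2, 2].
y[0] = 5×2 = 10; y[1] = 5×2 + 3×2 = 16; y[2] = 3×2 = 6

[10, 16, 6]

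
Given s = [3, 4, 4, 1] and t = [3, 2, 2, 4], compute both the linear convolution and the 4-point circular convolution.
Linear: y_lin[0] = 3×3 = 9; y_lin[1] = 3×2 + 4×3 = 18; y_lin[2] = 3×2 + 4×2 + 4×3 = 26; y_lin[3] = 3×4 + 4×2 + 4×2 + 1×3 = 31; y_lin[4] = 4×4 + 4×2 + 1×2 = 26; y_lin[5] = 4×4 + 1×2 = 18; y_lin[6] = 1×4 = 4 → [9, 18, 26, 31, 26, 18, 4]. Circular (length 4): y[0] = 3×3 + 4×4 + 4×2 + 1×2 = 35; y[1] = 3×2 + 4×3 + 4×4 + 1×2 = 36; y[2] = 3×2 + 4×2 + 4×3 + 1×4 = 30; y[3] = 3×4 + 4×2 + 4×2 + 1×3 = 31 → [35, 36, 30, 31]

Linear: [9, 18, 26, 31, 26, 18, 4], Circular: [35, 36, 30, 31]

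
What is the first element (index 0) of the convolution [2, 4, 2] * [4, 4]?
Use y[k] = Σ_i a[i]·b[k-i] at k=0. y[0] = 2×4 = 8

8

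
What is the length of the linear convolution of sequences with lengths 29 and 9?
Linear/full convolution length: m + n - 1 = 29 + 9 - 1 = 37

37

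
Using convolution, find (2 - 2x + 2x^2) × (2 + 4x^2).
Ascending coefficients: a = [2, -2, 2], b = [2, 0, 4]. c[0] = 2×2 = 4; c[1] = 2×0 + -2×2 = -4; c[2] = 2×4 + -2×0 + 2×2 = 12; c[3] = -2×4 + 2×0 = -8; c[4] = 2×4 = 8. Result coefficients: [4, -4, 12, -8, 8] → 4 - 4x + 12x^2 - 8x^3 + 8x^4

4 - 4x + 12x^2 - 8x^3 + 8x^4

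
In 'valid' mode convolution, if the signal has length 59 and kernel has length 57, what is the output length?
'Valid' mode counts only positions where the kernel fully overlaps the signal: m - n + 1 = 59 - 57 + 1 = 3

3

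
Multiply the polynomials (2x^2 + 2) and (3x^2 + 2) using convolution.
Ascending coefficients: a = [2, 0, 2], b = [2, 0, 3]. c[0] = 2×2 = 4; c[1] = 2×0 + 0×2 = 0; c[2] = 2×3 + 0×0 + 2×2 = 10; c[3] = 0×3 + 2×0 = 0; c[4] = 2×3 = 6. Result coefficients: [4, 0, 10, 0, 6] → 6x^4 + 10x^2 + 4

6x^4 + 10x^2 + 4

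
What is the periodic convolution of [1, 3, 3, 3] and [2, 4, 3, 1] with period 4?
Use y[k] = Σ_j u[j]·v[(k-j) mod 4]. y[0] = 1×2 + 3×1 + 3×3 + 3×4 = 26; y[1] = 1×4 + 3×2 + 3×1 + 3×3 = 22; y[2] = 1×3 + 3×4 + 3×2 + 3×1 = 24; y[3] = 1×1 + 3×3 + 3×4 + 3×2 = 28. Result: [26, 22, 24, 28]

[26, 22, 24, 28]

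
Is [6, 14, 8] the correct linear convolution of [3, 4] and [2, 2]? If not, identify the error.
Recompute linear convolution of [3, 4] and [2, 2]: y[0] = 3×2 = 6; y[1] = 3×2 + 4×2 = 14; y[2] = 4×2 = 8 → [6, 14, 8]. Given [6, 14, 8] matches, so answer: Yes

Yes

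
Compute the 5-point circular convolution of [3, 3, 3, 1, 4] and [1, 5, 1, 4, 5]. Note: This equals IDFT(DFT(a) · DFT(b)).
Either evaluate y[k] = Σ_j a[j]·b[(k-j) mod 5] directly, or use IDFT(DFT(a) · DFT(b)). y[0] = 3×1 + 3×5 + 3×4 + 1×1 + 4×5 = 51; y[1] = 3×5 + 3×1 + 3×5 + 1×4 + 4×1 = 41; y[2] = 3×1 + 3×5 + 3×1 + 1×5 + 4×4 = 42; y[3] = 3×4 + 3×1 + 3×5 + 1×1 + 4×5 = 51; y[4] = 3×5 + 3×4 + 3×1 + 1×5 + 4×1 = 39. Result: [51, 41, 42, 51, 39]

[51, 41, 42, 51, 39]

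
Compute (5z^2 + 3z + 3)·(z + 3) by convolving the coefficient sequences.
Ascending coefficients: a = [3, 3, 5], b = [3, 1]. c[0] = 3×3 = 9; c[1] = 3×1 + 3×3 = 12; c[2] = 3×1 + 5×3 = 18; c[3] = 5×1 = 5. Result coefficients: [9, 12, 18, 5] → 5z^3 + 18z^2 + 12z + 9

5z^3 + 18z^2 + 12z + 9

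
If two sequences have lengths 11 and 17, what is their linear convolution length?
Linear/full convolution length: m + n - 1 = 11 + 17 - 1 = 27

27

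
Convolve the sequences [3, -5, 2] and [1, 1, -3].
y[0] = 3×1 = 3; y[1] = 3×1 + -5×1 = -2; y[2] = 3×-3 + -5×1 + 2×1 = -12; y[3] = -5×-3 + 2×1 = 17; y[4] = 2×-3 = -6

[3, -2, -12, 17, -6]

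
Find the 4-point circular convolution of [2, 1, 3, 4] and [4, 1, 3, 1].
Use y[k] = Σ_j f[j]·g[(k-j) mod 4]. y[0] = 2×4 + 1×1 + 3×3 + 4×1 = 22; y[1] = 2×1 + 1×4 + 3×1 + 4×3 = 21; y[2] = 2×3 + 1×1 + 3×4 + 4×1 = 23; y[3] = 2×1 + 1×3 + 3×1 + 4×4 = 24. Result: [22, 21, 23, 24]

[22, 21, 23, 24]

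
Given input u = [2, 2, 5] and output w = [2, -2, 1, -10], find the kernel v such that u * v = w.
Output length 4 = len(u) + len(v) - 1 ⇒ len(v) = 2. Solve v forward using v[k] = (w[k] - Σ_{i≥1} u[i]·v[k-i]) / u[0]: v[0] = w[0] / u[0] = 2 / 2 = 1; v[1] = (w[1] - 2×1) / u[0] = (-2 - 2×1) / 2 = -2. So v = [1, -2]. Forward-check [2, 2, 5] * [1, -2]: w[0] = 2×1 = 2; w[1] = 2×-2 + 2×1 = -2; w[2] = 2×-2 + 5×1 = 1; w[3] = 5×-2 = -10 → [2, -2, 1, -10] ✓

[1, -2]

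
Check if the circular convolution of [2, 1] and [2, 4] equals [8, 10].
Recompute circular convolution of [2, 1] and [2, 4]: y[0] = 2×2 + 1×4 = 8; y[1] = 2×4 + 1×2 = 10 → [8, 10]. Given [8, 10] matches, so answer: Yes

Yes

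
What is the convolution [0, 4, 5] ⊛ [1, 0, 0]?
y[0] = 0×1 = 0; y[1] = 0×0 + 4×1 = 4; y[2] = 0×0 + 4×0 + 5×1 = 5; y[3] = 4×0 + 5×0 = 0; y[4] = 5×0 = 0

[0, 4, 5, 0, 0]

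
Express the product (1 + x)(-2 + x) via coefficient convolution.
Ascending coefficients: a = [1, 1], b = [-2, 1]. c[0] = 1×-2 = -2; c[1] = 1×1 + 1×-2 = -1; c[2] = 1×1 = 1. Result coefficients: [-2, -1, 1] → -2 - x + x^2

-2 - x + x^2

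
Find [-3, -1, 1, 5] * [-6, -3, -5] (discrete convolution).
y[0] = -3×-6 = 18; y[1] = -3×-3 + -1×-6 = 15; y[2] = -3×-5 + -1×-3 + 1×-6 = 12; y[3] = -1×-5 + 1×-3 + 5×-6 = -28; y[4] = 1×-5 + 5×-3 = -20; y[5] = 5×-5 = -25

[18, 15, 12, -28, -20, -25]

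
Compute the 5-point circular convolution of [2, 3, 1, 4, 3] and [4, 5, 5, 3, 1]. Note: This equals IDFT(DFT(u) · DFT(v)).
Either evaluate y[k] = Σ_j u[j]·v[(k-j) mod 5] directly, or use IDFT(DFT(u) · DFT(v)). y[0] = 2×4 + 3×1 + 1×3 + 4×5 + 3×5 = 49; y[1] = 2×5 + 3×4 + 1×1 + 4×3 + 3×5 = 50; y[2] = 2×5 + 3×5 + 1×4 + 4×1 + 3×3 = 42; y[3] = 2×3 + 3×5 + 1×5 + 4×4 + 3×1 = 45; y[4] = 2×1 + 3×3 + 1×5 + 4×5 + 3×4 = 48. Result: [49, 50, 42, 45, 48]

[49, 50, 42, 45, 48]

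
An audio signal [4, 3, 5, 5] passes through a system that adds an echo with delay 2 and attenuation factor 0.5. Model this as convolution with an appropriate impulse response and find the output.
Direct-path + delayed-attenuated-path model → impulse response h = [1, 0, 0.5] (1 at lag 0, 0.5 at lag 2). Output y[n] = x[n] + 0.5·x[n - 2] (with x[n] = 0 outside 0..3): y[0] = 4 + 0.5×0 = 4; y[1] = 3 + 0.5×0 = 3; y[2] = 5 + 0.5×4 = 7.0; y[3] = 5 + 0.5×3 = 6.5; y[4] = 0 + 0.5×5 = 2.5; y[5] = 0 + 0.5×5 = 2.5. So y = [4, 3, 7.0, 6.5, 2.5, 2.5]

[4, 3, 7.0, 6.5, 2.5, 2.5]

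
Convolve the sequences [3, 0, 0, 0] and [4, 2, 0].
y[0] = 3×4 = 12; y[1] = 3×2 + 0×4 = 6; y[2] = 3×0 + 0×2 + 0×4 = 0; y[3] = 0×0 + 0×2 + 0×4 = 0; y[4] = 0×0 + 0×2 = 0; y[5] = 0×0 = 0

[12, 6, 0, 0, 0, 0]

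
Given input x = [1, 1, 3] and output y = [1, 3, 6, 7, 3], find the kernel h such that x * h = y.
Output length 5 = len(x) + len(h) - 1 ⇒ len(h) = 3. Solve h forward using h[k] = (y[k] - Σ_{i≥1} x[i]·h[k-i]) / x[0]: h[0] = y[0] / x[0] = 1 / 1 = 1; h[1] = (y[1] - 1×1) / x[0] = (3 - 1×1) / 1 = 2; h[2] = (y[2] - 1×2 - 3×1) / x[0] = (6 - 1×2 - 3×1) / 1 = 1. So h = [1, 2, 1]. Forward-check [1, 1, 3] * [1, 2, 1]: y[0] = 1×1 = 1; y[1] = 1×2 + 1×1 = 3; y[2] = 1×1 + 1×2 + 3×1 = 6; y[3] = 1×1 + 3×2 = 7; y[4] = 3×1 = 3 → [1, 3, 6, 7, 3] ✓

[1, 2, 1]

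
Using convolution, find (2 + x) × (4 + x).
Ascending coefficients: a = [2, 1], b = [4, 1]. c[0] = 2×4 = 8; c[1] = 2×1 + 1×4 = 6; c[2] = 1×1 = 1. Result coefficients: [8, 6, 1] → 8 + 6x + x^2

8 + 6x + x^2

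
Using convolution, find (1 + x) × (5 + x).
Ascending coefficients: a = [1, 1], b = [5, 1]. c[0] = 1×5 = 5; c[1] = 1×1 + 1×5 = 6; c[2] = 1×1 = 1. Result coefficients: [5, 6, 1] → 5 + 6x + x^2

5 + 6x + x^2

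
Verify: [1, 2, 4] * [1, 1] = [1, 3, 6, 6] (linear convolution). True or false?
Recompute linear convolution of [1, 2, 4] and [1, 1]: y[0] = 1×1 = 1; y[1] = 1×1 + 2×1 = 3; y[2] = 2×1 + 4×1 = 6; y[3] = 4×1 = 4 → [1, 3, 6, 4]. Compare to given [1, 3, 6, 6]: they differ at index 3: given 6, correct 4, so answer: No

No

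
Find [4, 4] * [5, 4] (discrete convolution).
y[0] = 4×5 = 20; y[1] = 4×4 + 4×5 = 36; y[2] = 4×4 = 16

[20, 36, 16]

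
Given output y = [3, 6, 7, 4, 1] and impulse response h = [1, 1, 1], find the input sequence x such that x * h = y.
Deconvolve y=[3, 6, 7, 4, 1] by h=[1, 1, 1]. Since h[0]=1, solve forward: x[0] = y[0] / 1 = 3; x[1] = (y[1] - 3×1) / 1 = 3; x[2] = (y[2] - 3×1 - 3×1) / 1 = 1. So x = [3, 3, 1]. Check by forward convolution: y[0] = 3×1 = 3; y[1] = 3×1 + 3×1 = 6; y[2] = 3×1 + 3×1 + 1×1 = 7; y[3] = 3×1 + 1×1 = 4; y[4] = 1×1 = 1

[3, 3, 1]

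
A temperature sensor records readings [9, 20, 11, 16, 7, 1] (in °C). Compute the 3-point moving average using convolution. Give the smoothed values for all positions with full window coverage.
3-point moving average kernel = [1, 1, 1]. Apply in 'valid' mode (full window coverage): avg[0] = (9 + 20 + 11) / 3 = 13.33; avg[1] = (20 + 11 + 16) / 3 = 15.67; avg[2] = (11 + 16 + 7) / 3 = 11.33; avg[3] = (16 + 7 + 1) / 3 = 8.0. Smoothed values: [13.33, 15.67, 11.33, 8.0]

[13.33, 15.67, 11.33, 8.0]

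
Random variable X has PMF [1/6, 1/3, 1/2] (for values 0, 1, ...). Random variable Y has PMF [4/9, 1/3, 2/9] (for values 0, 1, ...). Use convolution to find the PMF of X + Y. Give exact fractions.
P(X+Y=k) = Σ_i P(X=i)·P(Y=k-i) — a convolution of [1/6, 1/3, 1/2] and [4/9, 1/3, 2/9]. P(X+Y=0) = (1/6)×(4/9) = 2/27; P(X+Y=1) = (1/6)×(1/3) + (1/3)×(4/9) = 1/18 + 4/27 = 11/54; P(X+Y=2) = (1/6)×(2/9) + (1/3)×(1/3) + (1/2)×(4/9) = 1/27 + 1/9 + 2/9 = 10/27; P(X+Y=3) = (1/3)×(2/9) + (1/2)×(1/3) = 2/27 + 1/6 = 13/54; P(X+Y=4) = (1/2)×(2/9) = 1/9. PMF: [2/27, 11/54, 10/27, 13/54, 1/9] (sums to 1 ✓)

[2/27, 11/54, 10/27, 13/54, 1/9]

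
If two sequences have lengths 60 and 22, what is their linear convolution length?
Linear/full convolution length: m + n - 1 = 60 + 22 - 1 = 81

81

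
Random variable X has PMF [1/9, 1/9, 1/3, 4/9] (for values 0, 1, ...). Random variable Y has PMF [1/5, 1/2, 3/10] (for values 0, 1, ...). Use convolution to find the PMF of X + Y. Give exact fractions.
P(X+Y=k) = Σ_i P(X=i)·P(Y=k-i) — a convolution of [1/9, 1/9, 1/3, 4/9] and [1/5, 1/2, 3/10]. P(X+Y=0) = (1/9)×(1/5) = 1/45; P(X+Y=1) = (1/9)×(1/2) + (1/9)×(1/5) = 1/18 + 1/45 = 7/90; P(X+Y=2) = (1/9)×(3/10) + (1/9)×(1/2) + (1/3)×(1/5) = 1/30 + 1/18 + 1/15 = 7/45; P(X+Y=3) = (1/9)×(3/10) + (1/3)×(1/2) + (4/9)×(1/5) = 1/30 + 1/6 + 4/45 = 13/45; P(X+Y=4) = (1/3)×(3/10) + (4/9)×(1/2) = 1/10 + 2/9 = 29/90; P(X+Y=5) = (4/9)×(3/10) = 2/15. PMF: [1/45, 7/90, 7/45, 13/45, 29/90, 2/15] (sums to 1 ✓)

[1/45, 7/90, 7/45, 13/45, 29/90, 2/15]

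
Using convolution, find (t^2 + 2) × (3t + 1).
Ascending coefficients: a = [2, 0, 1], b = [1, 3]. c[0] = 2×1 = 2; c[1] = 2×3 + 0×1 = 6; c[2] = 0×3 + 1×1 = 1; c[3] = 1×3 = 3. Result coefficients: [2, 6, 1, 3] → 3t^3 + t^2 + 6t + 2

3t^3 + t^2 + 6t + 2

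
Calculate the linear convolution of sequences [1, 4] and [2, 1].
y[0] = 1×2 = 2; y[1] = 1×1 + 4×2 = 9; y[2] = 4×1 = 4

[2, 9, 4]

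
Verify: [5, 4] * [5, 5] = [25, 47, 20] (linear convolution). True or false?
Recompute linear convolution of [5, 4] and [5, 5]: y[0] = 5×5 = 25; y[1] = 5×5 + 4×5 = 45; y[2] = 4×5 = 20 → [25, 45, 20]. Compare to given [25, 47, 20]: they differ at index 1: given 47, correct 45, so answer: No

No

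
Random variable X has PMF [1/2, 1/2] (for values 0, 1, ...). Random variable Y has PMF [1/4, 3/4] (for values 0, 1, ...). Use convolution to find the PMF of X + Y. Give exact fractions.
P(X+Y=k) = Σ_i P(X=i)·P(Y=k-i) — a convolution of [1/2, 1/2] and [1/4, 3/4]. P(X+Y=0) = (1/2)×(1/4) = 1/8; P(X+Y=1) = (1/2)×(3/4) + (1/2)×(1/4) = 3/8 + 1/8 = 1/2; P(X+Y=2) = (1/2)×(3/4) = 3/8. PMF: [1/8, 1/2, 3/8] (sums to 1 ✓)

[1/8, 1/2, 3/8]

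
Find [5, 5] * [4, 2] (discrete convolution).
y[0] = 5×4 = 20; y[1] = 5×2 + 5×4 = 30; y[2] = 5×2 = 10

[20, 30, 10]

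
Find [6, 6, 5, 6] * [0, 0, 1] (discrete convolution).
y[0] = 6×0 = 0; y[1] = 6×0 + 6×0 = 0; y[2] = 6×1 + 6×0 + 5×0 = 6; y[3] = 6×1 + 5×0 + 6×0 = 6; y[4] = 5×1 + 6×0 = 5; y[5] = 6×1 = 6

[0, 0, 6, 6, 5, 6]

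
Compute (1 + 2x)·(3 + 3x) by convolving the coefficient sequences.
Ascending coefficients: a = [1, 2], b = [3, 3]. c[0] = 1×3 = 3; c[1] = 1×3 + 2×3 = 9; c[2] = 2×3 = 6. Result coefficients: [3, 9, 6] → 3 + 9x + 6x^2

3 + 9x + 6x^2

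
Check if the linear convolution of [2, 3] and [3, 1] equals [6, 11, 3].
Recompute linear convolution of [2, 3] and [3, 1]: y[0] = 2×3 = 6; y[1] = 2×1 + 3×3 = 11; y[2] = 3×1 = 3 → [6, 11, 3]. Given [6, 11, 3] matches, so answer: Yes

Yes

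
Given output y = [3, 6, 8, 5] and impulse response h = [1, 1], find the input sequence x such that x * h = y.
Deconvolve y=[3, 6, 8, 5] by h=[1, 1]. Since h[0]=1, solve forward: x[0] = y[0] / 1 = 3; x[1] = (y[1] - 3×1) / 1 = 3; x[2] = (y[2] - 3×1) / 1 = 5. So x = [3, 3, 5]. Check by forward convolution: y[0] = 3×1 = 3; y[1] = 3×1 + 3×1 = 6; y[2] = 3×1 + 5×1 = 8; y[3] = 5×1 = 5

[3, 3, 5]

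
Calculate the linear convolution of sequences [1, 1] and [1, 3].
y[0] = 1×1 = 1; y[1] = 1×3 + 1×1 = 4; y[2] = 1×3 = 3

[1, 4, 3]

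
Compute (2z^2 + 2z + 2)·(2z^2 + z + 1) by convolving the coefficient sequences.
Ascending coefficients: a = [2, 2, 2], b = [1, 1, 2]. c[0] = 2×1 = 2; c[1] = 2×1 + 2×1 = 4; c[2] = 2×2 + 2×1 + 2×1 = 8; c[3] = 2×2 + 2×1 = 6; c[4] = 2×2 = 4. Result coefficients: [2, 4, 8, 6, 4] → 4z^4 + 6z^3 + 8z^2 + 4z + 2

4z^4 + 6z^3 + 8z^2 + 4z + 2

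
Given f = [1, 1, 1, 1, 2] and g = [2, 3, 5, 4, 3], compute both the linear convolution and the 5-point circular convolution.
Linear: y_lin[0] = 1×2 = 2; y_lin[1] = 1×3 + 1×2 = 5; y_lin[2] = 1×5 + 1×3 + 1×2 = 10; y_lin[3] = 1×4 + 1×5 + 1×3 + 1×2 = 14; y_lin[4] = 1×3 + 1×4 + 1×5 + 1×3 + 2×2 = 19; y_lin[5] = 1×3 + 1×4 + 1×5 + 2×3 = 18; y_lin[6] = 1×3 + 1×4 + 2×5 = 17; y_lin[7] = 1×3 + 2×4 = 11; y_lin[8] = 2×3 = 6 → [2, 5, 10, 14, 19, 18, 17, 11, 6]. Circular (length 5): y[0] = 1×2 + 1×3 + 1×4 + 1×5 + 2×3 = 20; y[1] = 1×3 + 1×2 + 1×3 + 1×4 + 2×5 = 22; y[2] = 1×5 + 1×3 + 1×2 + 1×3 + 2×4 = 21; y[3] = 1×4 + 1×5 + 1×3 + 1×2 + 2×3 = 20; y[4] = 1×3 + 1×4 + 1×5 + 1×3 + 2×2 = 19 → [20, 22, 21, 20, 19]

Linear: [2, 5, 10, 14, 19, 18, 17, 11, 6], Circular: [20, 22, 21, 20, 19]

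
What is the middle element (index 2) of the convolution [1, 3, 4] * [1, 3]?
Use y[k] = Σ_i a[i]·b[k-i] at k=2. y[2] = 3×3 + 4×1 = 13

13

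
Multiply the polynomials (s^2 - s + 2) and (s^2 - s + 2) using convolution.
Ascending coefficients: a = [2, -1, 1], b = [2, -1, 1]. c[0] = 2×2 = 4; c[1] = 2×-1 + -1×2 = -4; c[2] = 2×1 + -1×-1 + 1×2 = 5; c[3] = -1×1 + 1×-1 = -2; c[4] = 1×1 = 1. Result coefficients: [4, -4, 5, -2, 1] → s^4 - 2s^3 + 5s^2 - 4s + 4

s^4 - 2s^3 + 5s^2 - 4s + 4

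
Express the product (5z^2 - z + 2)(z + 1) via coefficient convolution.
Ascending coefficients: a = [2, -1, 5], b = [1, 1]. c[0] = 2×1 = 2; c[1] = 2×1 + -1×1 = 1; c[2] = -1×1 + 5×1 = 4; c[3] = 5×1 = 5. Result coefficients: [2, 1, 4, 5] → 5z^3 + 4z^2 + z + 2

5z^3 + 4z^2 + z + 2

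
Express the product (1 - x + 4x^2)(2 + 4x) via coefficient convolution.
Ascending coefficients: a = [1, -1, 4], b = [2, 4]. c[0] = 1×2 = 2; c[1] = 1×4 + -1×2 = 2; c[2] = -1×4 + 4×2 = 4; c[3] = 4×4 = 16. Result coefficients: [2, 2, 4, 16] → 2 + 2x + 4x^2 + 16x^3

2 + 2x + 4x^2 + 16x^3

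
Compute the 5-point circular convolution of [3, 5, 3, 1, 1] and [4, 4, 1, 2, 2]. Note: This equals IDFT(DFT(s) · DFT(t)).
Either evaluate y[k] = Σ_j s[j]·t[(k-j) mod 5] directly, or use IDFT(DFT(s) · DFT(t)). y[0] = 3×4 + 5×2 + 3×2 + 1×1 + 1×4 = 33; y[1] = 3×4 + 5×4 + 3×2 + 1×2 + 1×1 = 41; y[2] = 3×1 + 5×4 + 3×4 + 1×2 + 1×2 = 39; y[3] = 3×2 + 5×1 + 3×4 + 1×4 + 1×2 = 29; y[4] = 3×2 + 5×2 + 3×1 + 1×4 + 1×4 = 27. Result: [33, 41, 39, 29, 27]

[33, 41, 39, 29, 27]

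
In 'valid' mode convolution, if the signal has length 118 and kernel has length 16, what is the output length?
'Valid' mode counts only positions where the kernel fully overlaps the signal: m - n + 1 = 118 - 16 + 1 = 103

103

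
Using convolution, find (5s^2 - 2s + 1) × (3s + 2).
Ascending coefficients: a = [1, -2, 5], b = [2, 3]. c[0] = 1×2 = 2; c[1] = 1×3 + -2×2 = -1; c[2] = -2×3 + 5×2 = 4; c[3] = 5×3 = 15. Result coefficients: [2, -1, 4, 15] → 15s^3 + 4s^2 - s + 2

15s^3 + 4s^2 - s + 2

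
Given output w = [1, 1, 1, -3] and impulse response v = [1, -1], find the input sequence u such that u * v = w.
Deconvolve w=[1, 1, 1, -3] by v=[1, -1]. Since v[0]=1, solve forward: u[0] = w[0] / 1 = 1; u[1] = (w[1] - 1×-1) / 1 = 2; u[2] = (w[2] - 2×-1) / 1 = 3. So u = [1, 2, 3]. Check by forward convolution: w[0] = 1×1 = 1; w[1] = 1×-1 + 2×1 = 1; w[2] = 2×-1 + 3×1 = 1; w[3] = 3×-1 = -3

[1, 2, 3]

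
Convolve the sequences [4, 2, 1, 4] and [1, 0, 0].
y[0] = 4×1 = 4; y[1] = 4×0 + 2×1 = 2; y[2] = 4×0 + 2×0 + 1×1 = 1; y[3] = 2×0 + 1×0 + 4×1 = 4; y[4] = 1×0 + 4×0 = 0; y[5] = 4×0 = 0

[4, 2, 1, 4, 0, 0]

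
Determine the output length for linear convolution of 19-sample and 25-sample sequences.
Linear/full convolution length: m + n - 1 = 19 + 25 - 1 = 43

43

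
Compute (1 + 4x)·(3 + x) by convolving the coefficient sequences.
Ascending coefficients: a = [1, 4], b = [3, 1]. c[0] = 1×3 = 3; c[1] = 1×1 + 4×3 = 13; c[2] = 4×1 = 4. Result coefficients: [3, 13, 4] → 3 + 13x + 4x^2

3 + 13x + 4x^2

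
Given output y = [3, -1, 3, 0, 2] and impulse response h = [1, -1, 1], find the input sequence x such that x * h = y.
Deconvolve y=[3, -1, 3, 0, 2] by h=[1, -1, 1]. Since h[0]=1, solve forward: x[0] = y[0] / 1 = 3; x[1] = (y[1] - 3×-1) / 1 = 2; x[2] = (y[2] - 2×-1 - 3×1) / 1 = 2. So x = [3, 2, 2]. Check by forward convolution: y[0] = 3×1 = 3; y[1] = 3×-1 + 2×1 = -1; y[2] = 3×1 + 2×-1 + 2×1 = 3; y[3] = 2×1 + 2×-1 = 0; y[4] = 2×1 = 2

[3, 2, 2]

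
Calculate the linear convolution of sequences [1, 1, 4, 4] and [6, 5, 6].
y[0] = 1×6 = 6; y[1] = 1×5 + 1×6 = 11; y[2] = 1×6 + 1×5 + 4×6 = 35; y[3] = 1×6 + 4×5 + 4×6 = 50; y[4] = 4×6 + 4×5 = 44; y[5] = 4×6 = 24

[6, 11, 35, 50, 44, 24]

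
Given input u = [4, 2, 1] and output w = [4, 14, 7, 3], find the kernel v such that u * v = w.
Output length 4 = len(u) + len(v) - 1 ⇒ len(v) = 2. Solve v forward using v[k] = (w[k] - Σ_{i≥1} u[i]·v[k-i]) / u[0]: v[0] = w[0] / u[0] = 4 / 4 = 1; v[1] = (w[1] - 2×1) / u[0] = (14 - 2×1) / 4 = 3. So v = [1, 3]. Forward-check [4, 2, 1] * [1, 3]: w[0] = 4×1 = 4; w[1] = 4×3 + 2×1 = 14; w[2] = 2×3 + 1×1 = 7; w[3] = 1×3 = 3 → [4, 14, 7, 3] ✓

[1, 3]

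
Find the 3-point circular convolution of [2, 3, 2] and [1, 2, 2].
Use y[k] = Σ_j x[j]·h[(k-j) mod 3]. y[0] = 2×1 + 3×2 + 2×2 = 12; y[1] = 2×2 + 3×1 + 2×2 = 11; y[2] = 2×2 + 3×2 + 2×1 = 12. Result: [12, 11, 12]

[12, 11, 12]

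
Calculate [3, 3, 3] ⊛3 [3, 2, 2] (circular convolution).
Use y[k] = Σ_j u[j]·v[(k-j) mod 3]. y[0] = 3×3 + 3×2 + 3×2 = 21; y[1] = 3×2 + 3×3 + 3×2 = 21; y[2] = 3×2 + 3×2 + 3×3 = 21. Result: [21, 21, 21]

[21, 21, 21]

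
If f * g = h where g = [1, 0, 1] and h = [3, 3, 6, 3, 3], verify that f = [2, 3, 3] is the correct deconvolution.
Forward-compute [2, 3, 3] * [1, 0, 1]: h[0] = 2×1 = 2; h[1] = 2×0 + 3×1 = 3; h[2] = 2×1 + 3×0 + 3×1 = 5; h[3] = 3×1 + 3×0 = 3; h[4] = 3×1 = 3 → [2, 3, 5, 3, 3]. Does not match given h = [3, 3, 6, 3, 3].

Not verified. [2, 3, 3] * [1, 0, 1] = [2, 3, 5, 3, 3], which differs from [3, 3, 6, 3, 3] at index 0.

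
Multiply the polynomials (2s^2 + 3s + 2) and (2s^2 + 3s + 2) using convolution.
Ascending coefficients: a = [2, 3, 2], b = [2, 3, 2]. c[0] = 2×2 = 4; c[1] = 2×3 + 3×2 = 12; c[2] = 2×2 + 3×3 + 2×2 = 17; c[3] = 3×2 + 2×3 = 12; c[4] = 2×2 = 4. Result coefficients: [4, 12, 17, 12, 4] → 4s^4 + 12s^3 + 17s^2 + 12s + 4

4s^4 + 12s^3 + 17s^2 + 12s + 4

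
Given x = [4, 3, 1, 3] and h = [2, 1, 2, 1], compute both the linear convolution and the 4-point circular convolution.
Linear: y_lin[0] = 4×2 = 8; y_lin[1] = 4×1 + 3×2 = 10; y_lin[2] = 4×2 + 3×1 + 1×2 = 13; y_lin[3] = 4×1 + 3×2 + 1×1 + 3×2 = 17; y_lin[4] = 3×1 + 1×2 + 3×1 = 8; y_lin[5] = 1×1 + 3×2 = 7; y_lin[6] = 3×1 = 3 → [8, 10, 13, 17, 8, 7, 3]. Circular (length 4): y[0] = 4×2 + 3×1 + 1×2 + 3×1 = 16; y[1] = 4×1 + 3×2 + 1×1 + 3×2 = 17; y[2] = 4×2 + 3×1 + 1×2 + 3×1 = 16; y[3] = 4×1 + 3×2 + 1×1 + 3×2 = 17 → [16, 17, 16, 17]

Linear: [8, 10, 13, 17, 8, 7, 3], Circular: [16, 17, 16, 17]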